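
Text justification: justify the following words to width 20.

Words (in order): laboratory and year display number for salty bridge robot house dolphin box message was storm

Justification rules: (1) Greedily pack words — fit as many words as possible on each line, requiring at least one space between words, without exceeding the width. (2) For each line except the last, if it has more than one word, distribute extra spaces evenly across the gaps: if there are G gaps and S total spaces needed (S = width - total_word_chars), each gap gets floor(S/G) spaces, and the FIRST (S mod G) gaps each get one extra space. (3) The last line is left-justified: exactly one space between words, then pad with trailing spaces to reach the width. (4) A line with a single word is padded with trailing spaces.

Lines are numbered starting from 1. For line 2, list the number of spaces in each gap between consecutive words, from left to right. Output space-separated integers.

Answer: 2 2

Derivation:
Line 1: ['laboratory', 'and', 'year'] (min_width=19, slack=1)
Line 2: ['display', 'number', 'for'] (min_width=18, slack=2)
Line 3: ['salty', 'bridge', 'robot'] (min_width=18, slack=2)
Line 4: ['house', 'dolphin', 'box'] (min_width=17, slack=3)
Line 5: ['message', 'was', 'storm'] (min_width=17, slack=3)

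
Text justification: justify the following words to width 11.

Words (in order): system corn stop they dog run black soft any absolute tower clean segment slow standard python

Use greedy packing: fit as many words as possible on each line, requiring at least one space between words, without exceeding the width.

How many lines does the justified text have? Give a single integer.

Line 1: ['system', 'corn'] (min_width=11, slack=0)
Line 2: ['stop', 'they'] (min_width=9, slack=2)
Line 3: ['dog', 'run'] (min_width=7, slack=4)
Line 4: ['black', 'soft'] (min_width=10, slack=1)
Line 5: ['any'] (min_width=3, slack=8)
Line 6: ['absolute'] (min_width=8, slack=3)
Line 7: ['tower', 'clean'] (min_width=11, slack=0)
Line 8: ['segment'] (min_width=7, slack=4)
Line 9: ['slow'] (min_width=4, slack=7)
Line 10: ['standard'] (min_width=8, slack=3)
Line 11: ['python'] (min_width=6, slack=5)
Total lines: 11

Answer: 11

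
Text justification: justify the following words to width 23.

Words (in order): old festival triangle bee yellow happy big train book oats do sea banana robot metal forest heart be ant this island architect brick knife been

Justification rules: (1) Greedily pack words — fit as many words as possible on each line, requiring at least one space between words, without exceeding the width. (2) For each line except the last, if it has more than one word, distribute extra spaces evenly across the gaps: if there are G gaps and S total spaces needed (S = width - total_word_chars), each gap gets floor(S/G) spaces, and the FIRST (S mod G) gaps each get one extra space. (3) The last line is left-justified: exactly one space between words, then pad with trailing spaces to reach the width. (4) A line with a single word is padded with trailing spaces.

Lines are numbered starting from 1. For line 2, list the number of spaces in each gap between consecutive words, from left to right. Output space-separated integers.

Line 1: ['old', 'festival', 'triangle'] (min_width=21, slack=2)
Line 2: ['bee', 'yellow', 'happy', 'big'] (min_width=20, slack=3)
Line 3: ['train', 'book', 'oats', 'do', 'sea'] (min_width=22, slack=1)
Line 4: ['banana', 'robot', 'metal'] (min_width=18, slack=5)
Line 5: ['forest', 'heart', 'be', 'ant'] (min_width=19, slack=4)
Line 6: ['this', 'island', 'architect'] (min_width=21, slack=2)
Line 7: ['brick', 'knife', 'been'] (min_width=16, slack=7)

Answer: 2 2 2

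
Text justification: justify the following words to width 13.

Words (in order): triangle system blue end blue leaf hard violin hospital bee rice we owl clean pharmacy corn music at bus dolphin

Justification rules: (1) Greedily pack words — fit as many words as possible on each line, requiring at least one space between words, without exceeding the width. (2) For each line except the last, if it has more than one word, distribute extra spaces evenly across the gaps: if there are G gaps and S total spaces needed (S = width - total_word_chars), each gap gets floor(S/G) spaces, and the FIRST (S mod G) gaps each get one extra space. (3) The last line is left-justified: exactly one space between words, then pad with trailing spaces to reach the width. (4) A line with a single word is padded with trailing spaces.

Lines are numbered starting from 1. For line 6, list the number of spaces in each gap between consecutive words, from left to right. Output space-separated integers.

Line 1: ['triangle'] (min_width=8, slack=5)
Line 2: ['system', 'blue'] (min_width=11, slack=2)
Line 3: ['end', 'blue', 'leaf'] (min_width=13, slack=0)
Line 4: ['hard', 'violin'] (min_width=11, slack=2)
Line 5: ['hospital', 'bee'] (min_width=12, slack=1)
Line 6: ['rice', 'we', 'owl'] (min_width=11, slack=2)
Line 7: ['clean'] (min_width=5, slack=8)
Line 8: ['pharmacy', 'corn'] (min_width=13, slack=0)
Line 9: ['music', 'at', 'bus'] (min_width=12, slack=1)
Line 10: ['dolphin'] (min_width=7, slack=6)

Answer: 2 2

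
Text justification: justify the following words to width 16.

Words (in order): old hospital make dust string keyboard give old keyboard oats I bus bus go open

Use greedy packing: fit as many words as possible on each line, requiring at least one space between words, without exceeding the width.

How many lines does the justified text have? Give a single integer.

Answer: 6

Derivation:
Line 1: ['old', 'hospital'] (min_width=12, slack=4)
Line 2: ['make', 'dust', 'string'] (min_width=16, slack=0)
Line 3: ['keyboard', 'give'] (min_width=13, slack=3)
Line 4: ['old', 'keyboard'] (min_width=12, slack=4)
Line 5: ['oats', 'I', 'bus', 'bus'] (min_width=14, slack=2)
Line 6: ['go', 'open'] (min_width=7, slack=9)
Total lines: 6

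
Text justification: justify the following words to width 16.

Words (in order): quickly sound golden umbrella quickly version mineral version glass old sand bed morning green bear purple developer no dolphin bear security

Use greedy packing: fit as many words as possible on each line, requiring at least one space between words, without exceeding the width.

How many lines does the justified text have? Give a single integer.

Line 1: ['quickly', 'sound'] (min_width=13, slack=3)
Line 2: ['golden', 'umbrella'] (min_width=15, slack=1)
Line 3: ['quickly', 'version'] (min_width=15, slack=1)
Line 4: ['mineral', 'version'] (min_width=15, slack=1)
Line 5: ['glass', 'old', 'sand'] (min_width=14, slack=2)
Line 6: ['bed', 'morning'] (min_width=11, slack=5)
Line 7: ['green', 'bear'] (min_width=10, slack=6)
Line 8: ['purple', 'developer'] (min_width=16, slack=0)
Line 9: ['no', 'dolphin', 'bear'] (min_width=15, slack=1)
Line 10: ['security'] (min_width=8, slack=8)
Total lines: 10

Answer: 10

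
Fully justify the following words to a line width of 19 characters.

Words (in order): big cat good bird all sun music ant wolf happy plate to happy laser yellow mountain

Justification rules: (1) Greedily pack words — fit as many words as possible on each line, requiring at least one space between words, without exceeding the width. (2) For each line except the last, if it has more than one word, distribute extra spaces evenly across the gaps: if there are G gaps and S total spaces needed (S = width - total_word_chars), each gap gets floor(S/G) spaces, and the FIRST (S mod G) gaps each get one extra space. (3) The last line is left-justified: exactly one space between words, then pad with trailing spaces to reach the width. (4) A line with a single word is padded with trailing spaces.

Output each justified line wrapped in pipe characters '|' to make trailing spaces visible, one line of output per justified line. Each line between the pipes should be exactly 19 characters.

Answer: |big  cat  good bird|
|all  sun  music ant|
|wolf happy plate to|
|happy  laser yellow|
|mountain           |

Derivation:
Line 1: ['big', 'cat', 'good', 'bird'] (min_width=17, slack=2)
Line 2: ['all', 'sun', 'music', 'ant'] (min_width=17, slack=2)
Line 3: ['wolf', 'happy', 'plate', 'to'] (min_width=19, slack=0)
Line 4: ['happy', 'laser', 'yellow'] (min_width=18, slack=1)
Line 5: ['mountain'] (min_width=8, slack=11)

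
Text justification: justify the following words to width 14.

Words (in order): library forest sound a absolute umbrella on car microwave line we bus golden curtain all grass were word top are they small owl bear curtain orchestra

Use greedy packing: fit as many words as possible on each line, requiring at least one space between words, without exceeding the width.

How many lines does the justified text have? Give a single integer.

Answer: 12

Derivation:
Line 1: ['library', 'forest'] (min_width=14, slack=0)
Line 2: ['sound', 'a'] (min_width=7, slack=7)
Line 3: ['absolute'] (min_width=8, slack=6)
Line 4: ['umbrella', 'on'] (min_width=11, slack=3)
Line 5: ['car', 'microwave'] (min_width=13, slack=1)
Line 6: ['line', 'we', 'bus'] (min_width=11, slack=3)
Line 7: ['golden', 'curtain'] (min_width=14, slack=0)
Line 8: ['all', 'grass', 'were'] (min_width=14, slack=0)
Line 9: ['word', 'top', 'are'] (min_width=12, slack=2)
Line 10: ['they', 'small', 'owl'] (min_width=14, slack=0)
Line 11: ['bear', 'curtain'] (min_width=12, slack=2)
Line 12: ['orchestra'] (min_width=9, slack=5)
Total lines: 12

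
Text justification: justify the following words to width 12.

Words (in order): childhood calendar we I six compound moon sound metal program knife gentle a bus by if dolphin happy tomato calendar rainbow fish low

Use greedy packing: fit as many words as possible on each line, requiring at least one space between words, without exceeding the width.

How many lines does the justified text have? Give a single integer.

Answer: 14

Derivation:
Line 1: ['childhood'] (min_width=9, slack=3)
Line 2: ['calendar', 'we'] (min_width=11, slack=1)
Line 3: ['I', 'six'] (min_width=5, slack=7)
Line 4: ['compound'] (min_width=8, slack=4)
Line 5: ['moon', 'sound'] (min_width=10, slack=2)
Line 6: ['metal'] (min_width=5, slack=7)
Line 7: ['program'] (min_width=7, slack=5)
Line 8: ['knife', 'gentle'] (min_width=12, slack=0)
Line 9: ['a', 'bus', 'by', 'if'] (min_width=11, slack=1)
Line 10: ['dolphin'] (min_width=7, slack=5)
Line 11: ['happy', 'tomato'] (min_width=12, slack=0)
Line 12: ['calendar'] (min_width=8, slack=4)
Line 13: ['rainbow', 'fish'] (min_width=12, slack=0)
Line 14: ['low'] (min_width=3, slack=9)
Total lines: 14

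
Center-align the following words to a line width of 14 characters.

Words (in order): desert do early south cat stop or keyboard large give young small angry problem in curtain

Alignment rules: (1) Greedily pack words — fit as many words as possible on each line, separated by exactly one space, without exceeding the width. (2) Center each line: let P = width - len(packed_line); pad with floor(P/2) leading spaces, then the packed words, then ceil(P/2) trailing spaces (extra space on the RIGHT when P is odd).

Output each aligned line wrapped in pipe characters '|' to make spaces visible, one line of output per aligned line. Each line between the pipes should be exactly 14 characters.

Line 1: ['desert', 'do'] (min_width=9, slack=5)
Line 2: ['early', 'south'] (min_width=11, slack=3)
Line 3: ['cat', 'stop', 'or'] (min_width=11, slack=3)
Line 4: ['keyboard', 'large'] (min_width=14, slack=0)
Line 5: ['give', 'young'] (min_width=10, slack=4)
Line 6: ['small', 'angry'] (min_width=11, slack=3)
Line 7: ['problem', 'in'] (min_width=10, slack=4)
Line 8: ['curtain'] (min_width=7, slack=7)

Answer: |  desert do   |
| early south  |
| cat stop or  |
|keyboard large|
|  give young  |
| small angry  |
|  problem in  |
|   curtain    |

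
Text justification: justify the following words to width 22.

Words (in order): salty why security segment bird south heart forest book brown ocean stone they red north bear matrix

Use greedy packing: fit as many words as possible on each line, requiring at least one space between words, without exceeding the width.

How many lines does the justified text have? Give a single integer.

Answer: 5

Derivation:
Line 1: ['salty', 'why', 'security'] (min_width=18, slack=4)
Line 2: ['segment', 'bird', 'south'] (min_width=18, slack=4)
Line 3: ['heart', 'forest', 'book'] (min_width=17, slack=5)
Line 4: ['brown', 'ocean', 'stone', 'they'] (min_width=22, slack=0)
Line 5: ['red', 'north', 'bear', 'matrix'] (min_width=21, slack=1)
Total lines: 5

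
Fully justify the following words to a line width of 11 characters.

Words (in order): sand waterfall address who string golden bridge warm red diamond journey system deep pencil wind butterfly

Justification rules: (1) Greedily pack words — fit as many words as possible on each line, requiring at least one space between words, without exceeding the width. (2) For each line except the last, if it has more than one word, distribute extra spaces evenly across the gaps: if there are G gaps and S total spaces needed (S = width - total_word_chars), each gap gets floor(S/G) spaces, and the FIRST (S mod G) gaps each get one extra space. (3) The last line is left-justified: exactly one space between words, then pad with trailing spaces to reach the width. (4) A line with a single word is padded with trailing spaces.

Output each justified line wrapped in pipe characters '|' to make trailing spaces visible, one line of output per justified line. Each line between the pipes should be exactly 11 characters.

Answer: |sand       |
|waterfall  |
|address who|
|string     |
|golden     |
|bridge warm|
|red diamond|
|journey    |
|system deep|
|pencil wind|
|butterfly  |

Derivation:
Line 1: ['sand'] (min_width=4, slack=7)
Line 2: ['waterfall'] (min_width=9, slack=2)
Line 3: ['address', 'who'] (min_width=11, slack=0)
Line 4: ['string'] (min_width=6, slack=5)
Line 5: ['golden'] (min_width=6, slack=5)
Line 6: ['bridge', 'warm'] (min_width=11, slack=0)
Line 7: ['red', 'diamond'] (min_width=11, slack=0)
Line 8: ['journey'] (min_width=7, slack=4)
Line 9: ['system', 'deep'] (min_width=11, slack=0)
Line 10: ['pencil', 'wind'] (min_width=11, slack=0)
Line 11: ['butterfly'] (min_width=9, slack=2)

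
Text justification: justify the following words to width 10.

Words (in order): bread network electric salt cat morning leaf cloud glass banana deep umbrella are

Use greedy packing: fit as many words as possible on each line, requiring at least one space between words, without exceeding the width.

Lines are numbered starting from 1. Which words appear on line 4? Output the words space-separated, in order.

Answer: salt cat

Derivation:
Line 1: ['bread'] (min_width=5, slack=5)
Line 2: ['network'] (min_width=7, slack=3)
Line 3: ['electric'] (min_width=8, slack=2)
Line 4: ['salt', 'cat'] (min_width=8, slack=2)
Line 5: ['morning'] (min_width=7, slack=3)
Line 6: ['leaf', 'cloud'] (min_width=10, slack=0)
Line 7: ['glass'] (min_width=5, slack=5)
Line 8: ['banana'] (min_width=6, slack=4)
Line 9: ['deep'] (min_width=4, slack=6)
Line 10: ['umbrella'] (min_width=8, slack=2)
Line 11: ['are'] (min_width=3, slack=7)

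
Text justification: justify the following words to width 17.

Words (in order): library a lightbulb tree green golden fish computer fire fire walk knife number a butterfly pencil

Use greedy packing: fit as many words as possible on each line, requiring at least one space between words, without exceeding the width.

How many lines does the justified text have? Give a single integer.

Line 1: ['library', 'a'] (min_width=9, slack=8)
Line 2: ['lightbulb', 'tree'] (min_width=14, slack=3)
Line 3: ['green', 'golden', 'fish'] (min_width=17, slack=0)
Line 4: ['computer', 'fire'] (min_width=13, slack=4)
Line 5: ['fire', 'walk', 'knife'] (min_width=15, slack=2)
Line 6: ['number', 'a'] (min_width=8, slack=9)
Line 7: ['butterfly', 'pencil'] (min_width=16, slack=1)
Total lines: 7

Answer: 7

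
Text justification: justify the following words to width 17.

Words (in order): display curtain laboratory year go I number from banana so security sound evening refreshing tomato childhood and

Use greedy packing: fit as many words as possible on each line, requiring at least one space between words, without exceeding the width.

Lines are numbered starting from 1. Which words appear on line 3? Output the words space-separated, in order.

Answer: go I number from

Derivation:
Line 1: ['display', 'curtain'] (min_width=15, slack=2)
Line 2: ['laboratory', 'year'] (min_width=15, slack=2)
Line 3: ['go', 'I', 'number', 'from'] (min_width=16, slack=1)
Line 4: ['banana', 'so'] (min_width=9, slack=8)
Line 5: ['security', 'sound'] (min_width=14, slack=3)
Line 6: ['evening'] (min_width=7, slack=10)
Line 7: ['refreshing', 'tomato'] (min_width=17, slack=0)
Line 8: ['childhood', 'and'] (min_width=13, slack=4)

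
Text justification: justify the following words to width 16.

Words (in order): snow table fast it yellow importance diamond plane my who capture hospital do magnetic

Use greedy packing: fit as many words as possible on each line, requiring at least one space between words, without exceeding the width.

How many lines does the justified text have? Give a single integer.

Line 1: ['snow', 'table', 'fast'] (min_width=15, slack=1)
Line 2: ['it', 'yellow'] (min_width=9, slack=7)
Line 3: ['importance'] (min_width=10, slack=6)
Line 4: ['diamond', 'plane', 'my'] (min_width=16, slack=0)
Line 5: ['who', 'capture'] (min_width=11, slack=5)
Line 6: ['hospital', 'do'] (min_width=11, slack=5)
Line 7: ['magnetic'] (min_width=8, slack=8)
Total lines: 7

Answer: 7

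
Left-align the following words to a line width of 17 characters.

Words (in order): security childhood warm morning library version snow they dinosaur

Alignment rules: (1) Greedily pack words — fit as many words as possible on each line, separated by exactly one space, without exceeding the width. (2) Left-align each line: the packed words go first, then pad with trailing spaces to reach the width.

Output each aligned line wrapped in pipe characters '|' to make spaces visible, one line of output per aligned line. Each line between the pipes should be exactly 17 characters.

Line 1: ['security'] (min_width=8, slack=9)
Line 2: ['childhood', 'warm'] (min_width=14, slack=3)
Line 3: ['morning', 'library'] (min_width=15, slack=2)
Line 4: ['version', 'snow', 'they'] (min_width=17, slack=0)
Line 5: ['dinosaur'] (min_width=8, slack=9)

Answer: |security         |
|childhood warm   |
|morning library  |
|version snow they|
|dinosaur         |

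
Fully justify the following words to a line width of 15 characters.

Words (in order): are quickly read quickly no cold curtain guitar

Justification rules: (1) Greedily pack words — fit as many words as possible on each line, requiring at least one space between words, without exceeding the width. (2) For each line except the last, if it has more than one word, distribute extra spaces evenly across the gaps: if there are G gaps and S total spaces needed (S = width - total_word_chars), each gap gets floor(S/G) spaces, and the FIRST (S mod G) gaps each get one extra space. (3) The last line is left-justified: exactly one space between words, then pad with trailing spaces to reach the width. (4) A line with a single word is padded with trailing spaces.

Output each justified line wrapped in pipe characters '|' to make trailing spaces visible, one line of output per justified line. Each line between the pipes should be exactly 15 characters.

Line 1: ['are', 'quickly'] (min_width=11, slack=4)
Line 2: ['read', 'quickly', 'no'] (min_width=15, slack=0)
Line 3: ['cold', 'curtain'] (min_width=12, slack=3)
Line 4: ['guitar'] (min_width=6, slack=9)

Answer: |are     quickly|
|read quickly no|
|cold    curtain|
|guitar         |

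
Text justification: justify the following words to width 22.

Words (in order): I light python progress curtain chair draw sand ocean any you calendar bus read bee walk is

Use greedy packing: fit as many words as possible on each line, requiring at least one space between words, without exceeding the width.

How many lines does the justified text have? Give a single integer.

Answer: 5

Derivation:
Line 1: ['I', 'light', 'python'] (min_width=14, slack=8)
Line 2: ['progress', 'curtain', 'chair'] (min_width=22, slack=0)
Line 3: ['draw', 'sand', 'ocean', 'any'] (min_width=19, slack=3)
Line 4: ['you', 'calendar', 'bus', 'read'] (min_width=21, slack=1)
Line 5: ['bee', 'walk', 'is'] (min_width=11, slack=11)
Total lines: 5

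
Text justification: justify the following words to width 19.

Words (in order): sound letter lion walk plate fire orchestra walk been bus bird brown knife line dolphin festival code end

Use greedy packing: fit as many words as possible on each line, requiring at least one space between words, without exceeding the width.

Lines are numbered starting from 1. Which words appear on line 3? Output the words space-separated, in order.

Answer: orchestra walk been

Derivation:
Line 1: ['sound', 'letter', 'lion'] (min_width=17, slack=2)
Line 2: ['walk', 'plate', 'fire'] (min_width=15, slack=4)
Line 3: ['orchestra', 'walk', 'been'] (min_width=19, slack=0)
Line 4: ['bus', 'bird', 'brown'] (min_width=14, slack=5)
Line 5: ['knife', 'line', 'dolphin'] (min_width=18, slack=1)
Line 6: ['festival', 'code', 'end'] (min_width=17, slack=2)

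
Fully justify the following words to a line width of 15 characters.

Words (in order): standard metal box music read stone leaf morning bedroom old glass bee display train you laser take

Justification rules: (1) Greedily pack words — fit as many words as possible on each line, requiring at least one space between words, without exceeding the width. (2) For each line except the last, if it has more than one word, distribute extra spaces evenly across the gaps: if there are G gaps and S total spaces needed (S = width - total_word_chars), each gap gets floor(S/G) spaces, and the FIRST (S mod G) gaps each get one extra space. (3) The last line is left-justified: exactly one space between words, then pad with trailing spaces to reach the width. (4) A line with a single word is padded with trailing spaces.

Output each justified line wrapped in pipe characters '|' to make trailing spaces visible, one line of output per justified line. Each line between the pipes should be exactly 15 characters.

Answer: |standard  metal|
|box  music read|
|stone      leaf|
|morning bedroom|
|old  glass  bee|
|display   train|
|you laser take |

Derivation:
Line 1: ['standard', 'metal'] (min_width=14, slack=1)
Line 2: ['box', 'music', 'read'] (min_width=14, slack=1)
Line 3: ['stone', 'leaf'] (min_width=10, slack=5)
Line 4: ['morning', 'bedroom'] (min_width=15, slack=0)
Line 5: ['old', 'glass', 'bee'] (min_width=13, slack=2)
Line 6: ['display', 'train'] (min_width=13, slack=2)
Line 7: ['you', 'laser', 'take'] (min_width=14, slack=1)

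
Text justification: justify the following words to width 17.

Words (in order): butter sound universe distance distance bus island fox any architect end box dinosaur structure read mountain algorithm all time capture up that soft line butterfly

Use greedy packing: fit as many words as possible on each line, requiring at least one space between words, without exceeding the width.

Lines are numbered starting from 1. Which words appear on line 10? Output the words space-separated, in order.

Answer: time capture up

Derivation:
Line 1: ['butter', 'sound'] (min_width=12, slack=5)
Line 2: ['universe', 'distance'] (min_width=17, slack=0)
Line 3: ['distance', 'bus'] (min_width=12, slack=5)
Line 4: ['island', 'fox', 'any'] (min_width=14, slack=3)
Line 5: ['architect', 'end', 'box'] (min_width=17, slack=0)
Line 6: ['dinosaur'] (min_width=8, slack=9)
Line 7: ['structure', 'read'] (min_width=14, slack=3)
Line 8: ['mountain'] (min_width=8, slack=9)
Line 9: ['algorithm', 'all'] (min_width=13, slack=4)
Line 10: ['time', 'capture', 'up'] (min_width=15, slack=2)
Line 11: ['that', 'soft', 'line'] (min_width=14, slack=3)
Line 12: ['butterfly'] (min_width=9, slack=8)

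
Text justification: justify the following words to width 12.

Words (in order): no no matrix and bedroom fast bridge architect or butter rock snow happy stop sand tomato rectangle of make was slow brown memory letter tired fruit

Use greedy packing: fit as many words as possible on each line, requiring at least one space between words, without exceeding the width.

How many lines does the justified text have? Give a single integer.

Answer: 14

Derivation:
Line 1: ['no', 'no', 'matrix'] (min_width=12, slack=0)
Line 2: ['and', 'bedroom'] (min_width=11, slack=1)
Line 3: ['fast', 'bridge'] (min_width=11, slack=1)
Line 4: ['architect', 'or'] (min_width=12, slack=0)
Line 5: ['butter', 'rock'] (min_width=11, slack=1)
Line 6: ['snow', 'happy'] (min_width=10, slack=2)
Line 7: ['stop', 'sand'] (min_width=9, slack=3)
Line 8: ['tomato'] (min_width=6, slack=6)
Line 9: ['rectangle', 'of'] (min_width=12, slack=0)
Line 10: ['make', 'was'] (min_width=8, slack=4)
Line 11: ['slow', 'brown'] (min_width=10, slack=2)
Line 12: ['memory'] (min_width=6, slack=6)
Line 13: ['letter', 'tired'] (min_width=12, slack=0)
Line 14: ['fruit'] (min_width=5, slack=7)
Total lines: 14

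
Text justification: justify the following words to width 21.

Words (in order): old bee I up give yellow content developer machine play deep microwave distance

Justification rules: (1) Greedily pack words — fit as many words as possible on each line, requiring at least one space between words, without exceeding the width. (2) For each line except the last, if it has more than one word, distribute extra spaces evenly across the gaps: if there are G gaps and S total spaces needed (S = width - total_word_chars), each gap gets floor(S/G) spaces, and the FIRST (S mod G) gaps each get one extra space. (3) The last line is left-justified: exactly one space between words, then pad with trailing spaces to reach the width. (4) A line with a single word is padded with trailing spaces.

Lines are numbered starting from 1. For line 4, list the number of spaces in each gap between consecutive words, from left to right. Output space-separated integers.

Line 1: ['old', 'bee', 'I', 'up', 'give'] (min_width=17, slack=4)
Line 2: ['yellow', 'content'] (min_width=14, slack=7)
Line 3: ['developer', 'machine'] (min_width=17, slack=4)
Line 4: ['play', 'deep', 'microwave'] (min_width=19, slack=2)
Line 5: ['distance'] (min_width=8, slack=13)

Answer: 2 2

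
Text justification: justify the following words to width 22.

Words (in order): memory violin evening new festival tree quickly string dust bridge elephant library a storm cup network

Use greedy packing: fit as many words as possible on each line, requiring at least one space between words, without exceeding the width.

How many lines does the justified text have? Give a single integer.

Answer: 6

Derivation:
Line 1: ['memory', 'violin', 'evening'] (min_width=21, slack=1)
Line 2: ['new', 'festival', 'tree'] (min_width=17, slack=5)
Line 3: ['quickly', 'string', 'dust'] (min_width=19, slack=3)
Line 4: ['bridge', 'elephant'] (min_width=15, slack=7)
Line 5: ['library', 'a', 'storm', 'cup'] (min_width=19, slack=3)
Line 6: ['network'] (min_width=7, slack=15)
Total lines: 6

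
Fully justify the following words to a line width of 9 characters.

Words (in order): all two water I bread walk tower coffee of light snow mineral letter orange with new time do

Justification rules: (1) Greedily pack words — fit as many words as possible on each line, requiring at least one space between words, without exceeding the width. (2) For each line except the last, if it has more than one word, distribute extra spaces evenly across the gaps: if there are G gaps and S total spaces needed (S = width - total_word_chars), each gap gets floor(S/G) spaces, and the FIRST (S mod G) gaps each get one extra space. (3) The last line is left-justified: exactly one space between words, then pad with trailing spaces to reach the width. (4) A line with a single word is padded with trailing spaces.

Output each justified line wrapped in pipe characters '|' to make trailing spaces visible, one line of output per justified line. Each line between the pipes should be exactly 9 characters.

Line 1: ['all', 'two'] (min_width=7, slack=2)
Line 2: ['water', 'I'] (min_width=7, slack=2)
Line 3: ['bread'] (min_width=5, slack=4)
Line 4: ['walk'] (min_width=4, slack=5)
Line 5: ['tower'] (min_width=5, slack=4)
Line 6: ['coffee', 'of'] (min_width=9, slack=0)
Line 7: ['light'] (min_width=5, slack=4)
Line 8: ['snow'] (min_width=4, slack=5)
Line 9: ['mineral'] (min_width=7, slack=2)
Line 10: ['letter'] (min_width=6, slack=3)
Line 11: ['orange'] (min_width=6, slack=3)
Line 12: ['with', 'new'] (min_width=8, slack=1)
Line 13: ['time', 'do'] (min_width=7, slack=2)

Answer: |all   two|
|water   I|
|bread    |
|walk     |
|tower    |
|coffee of|
|light    |
|snow     |
|mineral  |
|letter   |
|orange   |
|with  new|
|time do  |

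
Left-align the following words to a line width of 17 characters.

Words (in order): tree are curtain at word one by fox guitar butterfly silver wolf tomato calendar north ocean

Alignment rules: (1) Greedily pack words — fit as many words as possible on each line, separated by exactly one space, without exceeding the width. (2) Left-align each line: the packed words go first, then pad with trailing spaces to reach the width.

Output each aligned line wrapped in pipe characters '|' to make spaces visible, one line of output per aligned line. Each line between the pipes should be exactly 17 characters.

Answer: |tree are curtain |
|at word one by   |
|fox guitar       |
|butterfly silver |
|wolf tomato      |
|calendar north   |
|ocean            |

Derivation:
Line 1: ['tree', 'are', 'curtain'] (min_width=16, slack=1)
Line 2: ['at', 'word', 'one', 'by'] (min_width=14, slack=3)
Line 3: ['fox', 'guitar'] (min_width=10, slack=7)
Line 4: ['butterfly', 'silver'] (min_width=16, slack=1)
Line 5: ['wolf', 'tomato'] (min_width=11, slack=6)
Line 6: ['calendar', 'north'] (min_width=14, slack=3)
Line 7: ['ocean'] (min_width=5, slack=12)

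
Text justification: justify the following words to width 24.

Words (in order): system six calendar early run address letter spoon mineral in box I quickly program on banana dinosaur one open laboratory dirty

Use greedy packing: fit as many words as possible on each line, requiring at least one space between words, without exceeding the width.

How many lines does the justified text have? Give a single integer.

Answer: 6

Derivation:
Line 1: ['system', 'six', 'calendar'] (min_width=19, slack=5)
Line 2: ['early', 'run', 'address', 'letter'] (min_width=24, slack=0)
Line 3: ['spoon', 'mineral', 'in', 'box', 'I'] (min_width=22, slack=2)
Line 4: ['quickly', 'program', 'on'] (min_width=18, slack=6)
Line 5: ['banana', 'dinosaur', 'one', 'open'] (min_width=24, slack=0)
Line 6: ['laboratory', 'dirty'] (min_width=16, slack=8)
Total lines: 6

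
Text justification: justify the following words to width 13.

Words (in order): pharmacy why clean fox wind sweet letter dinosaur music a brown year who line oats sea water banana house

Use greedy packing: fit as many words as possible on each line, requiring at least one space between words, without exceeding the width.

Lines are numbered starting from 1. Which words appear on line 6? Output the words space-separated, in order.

Line 1: ['pharmacy', 'why'] (min_width=12, slack=1)
Line 2: ['clean', 'fox'] (min_width=9, slack=4)
Line 3: ['wind', 'sweet'] (min_width=10, slack=3)
Line 4: ['letter'] (min_width=6, slack=7)
Line 5: ['dinosaur'] (min_width=8, slack=5)
Line 6: ['music', 'a', 'brown'] (min_width=13, slack=0)
Line 7: ['year', 'who', 'line'] (min_width=13, slack=0)
Line 8: ['oats', 'sea'] (min_width=8, slack=5)
Line 9: ['water', 'banana'] (min_width=12, slack=1)
Line 10: ['house'] (min_width=5, slack=8)

Answer: music a brown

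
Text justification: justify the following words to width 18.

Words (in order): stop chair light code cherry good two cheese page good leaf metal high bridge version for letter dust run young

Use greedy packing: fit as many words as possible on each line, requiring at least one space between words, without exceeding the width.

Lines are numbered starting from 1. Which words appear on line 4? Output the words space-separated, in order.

Line 1: ['stop', 'chair', 'light'] (min_width=16, slack=2)
Line 2: ['code', 'cherry', 'good'] (min_width=16, slack=2)
Line 3: ['two', 'cheese', 'page'] (min_width=15, slack=3)
Line 4: ['good', 'leaf', 'metal'] (min_width=15, slack=3)
Line 5: ['high', 'bridge'] (min_width=11, slack=7)
Line 6: ['version', 'for', 'letter'] (min_width=18, slack=0)
Line 7: ['dust', 'run', 'young'] (min_width=14, slack=4)

Answer: good leaf metal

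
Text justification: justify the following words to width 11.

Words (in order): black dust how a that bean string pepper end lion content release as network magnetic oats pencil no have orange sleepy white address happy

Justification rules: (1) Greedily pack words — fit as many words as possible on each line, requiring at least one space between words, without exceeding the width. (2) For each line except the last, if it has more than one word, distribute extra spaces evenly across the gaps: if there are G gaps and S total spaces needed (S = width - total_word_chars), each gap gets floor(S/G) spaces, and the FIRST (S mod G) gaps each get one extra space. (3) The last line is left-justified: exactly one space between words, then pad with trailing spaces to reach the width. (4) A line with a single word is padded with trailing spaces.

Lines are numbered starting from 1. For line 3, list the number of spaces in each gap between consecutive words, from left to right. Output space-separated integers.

Answer: 1

Derivation:
Line 1: ['black', 'dust'] (min_width=10, slack=1)
Line 2: ['how', 'a', 'that'] (min_width=10, slack=1)
Line 3: ['bean', 'string'] (min_width=11, slack=0)
Line 4: ['pepper', 'end'] (min_width=10, slack=1)
Line 5: ['lion'] (min_width=4, slack=7)
Line 6: ['content'] (min_width=7, slack=4)
Line 7: ['release', 'as'] (min_width=10, slack=1)
Line 8: ['network'] (min_width=7, slack=4)
Line 9: ['magnetic'] (min_width=8, slack=3)
Line 10: ['oats', 'pencil'] (min_width=11, slack=0)
Line 11: ['no', 'have'] (min_width=7, slack=4)
Line 12: ['orange'] (min_width=6, slack=5)
Line 13: ['sleepy'] (min_width=6, slack=5)
Line 14: ['white'] (min_width=5, slack=6)
Line 15: ['address'] (min_width=7, slack=4)
Line 16: ['happy'] (min_width=5, slack=6)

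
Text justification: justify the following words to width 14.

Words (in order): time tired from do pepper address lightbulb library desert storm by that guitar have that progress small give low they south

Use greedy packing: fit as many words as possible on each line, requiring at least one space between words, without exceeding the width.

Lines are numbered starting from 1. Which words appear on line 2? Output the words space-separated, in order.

Answer: from do pepper

Derivation:
Line 1: ['time', 'tired'] (min_width=10, slack=4)
Line 2: ['from', 'do', 'pepper'] (min_width=14, slack=0)
Line 3: ['address'] (min_width=7, slack=7)
Line 4: ['lightbulb'] (min_width=9, slack=5)
Line 5: ['library', 'desert'] (min_width=14, slack=0)
Line 6: ['storm', 'by', 'that'] (min_width=13, slack=1)
Line 7: ['guitar', 'have'] (min_width=11, slack=3)
Line 8: ['that', 'progress'] (min_width=13, slack=1)
Line 9: ['small', 'give', 'low'] (min_width=14, slack=0)
Line 10: ['they', 'south'] (min_width=10, slack=4)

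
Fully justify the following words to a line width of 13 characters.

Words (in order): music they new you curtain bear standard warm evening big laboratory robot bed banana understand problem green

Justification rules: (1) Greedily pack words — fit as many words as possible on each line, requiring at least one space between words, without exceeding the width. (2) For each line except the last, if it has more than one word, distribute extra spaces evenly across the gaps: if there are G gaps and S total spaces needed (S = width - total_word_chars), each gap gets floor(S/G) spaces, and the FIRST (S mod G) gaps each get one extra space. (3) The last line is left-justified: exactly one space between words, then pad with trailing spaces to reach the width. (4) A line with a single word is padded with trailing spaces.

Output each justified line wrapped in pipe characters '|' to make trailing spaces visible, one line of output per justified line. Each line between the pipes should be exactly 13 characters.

Line 1: ['music', 'they'] (min_width=10, slack=3)
Line 2: ['new', 'you'] (min_width=7, slack=6)
Line 3: ['curtain', 'bear'] (min_width=12, slack=1)
Line 4: ['standard', 'warm'] (min_width=13, slack=0)
Line 5: ['evening', 'big'] (min_width=11, slack=2)
Line 6: ['laboratory'] (min_width=10, slack=3)
Line 7: ['robot', 'bed'] (min_width=9, slack=4)
Line 8: ['banana'] (min_width=6, slack=7)
Line 9: ['understand'] (min_width=10, slack=3)
Line 10: ['problem', 'green'] (min_width=13, slack=0)

Answer: |music    they|
|new       you|
|curtain  bear|
|standard warm|
|evening   big|
|laboratory   |
|robot     bed|
|banana       |
|understand   |
|problem green|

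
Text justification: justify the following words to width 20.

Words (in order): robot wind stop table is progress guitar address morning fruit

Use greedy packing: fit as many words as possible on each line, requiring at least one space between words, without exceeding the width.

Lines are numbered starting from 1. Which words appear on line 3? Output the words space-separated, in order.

Answer: guitar address

Derivation:
Line 1: ['robot', 'wind', 'stop'] (min_width=15, slack=5)
Line 2: ['table', 'is', 'progress'] (min_width=17, slack=3)
Line 3: ['guitar', 'address'] (min_width=14, slack=6)
Line 4: ['morning', 'fruit'] (min_width=13, slack=7)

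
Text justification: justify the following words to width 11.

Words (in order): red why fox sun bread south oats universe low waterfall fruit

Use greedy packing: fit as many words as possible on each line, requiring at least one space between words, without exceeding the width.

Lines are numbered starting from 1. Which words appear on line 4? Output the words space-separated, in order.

Line 1: ['red', 'why', 'fox'] (min_width=11, slack=0)
Line 2: ['sun', 'bread'] (min_width=9, slack=2)
Line 3: ['south', 'oats'] (min_width=10, slack=1)
Line 4: ['universe'] (min_width=8, slack=3)
Line 5: ['low'] (min_width=3, slack=8)
Line 6: ['waterfall'] (min_width=9, slack=2)
Line 7: ['fruit'] (min_width=5, slack=6)

Answer: universe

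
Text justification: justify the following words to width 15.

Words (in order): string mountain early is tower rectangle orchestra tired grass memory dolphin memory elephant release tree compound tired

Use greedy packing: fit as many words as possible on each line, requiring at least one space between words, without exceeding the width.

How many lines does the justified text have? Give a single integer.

Line 1: ['string', 'mountain'] (min_width=15, slack=0)
Line 2: ['early', 'is', 'tower'] (min_width=14, slack=1)
Line 3: ['rectangle'] (min_width=9, slack=6)
Line 4: ['orchestra', 'tired'] (min_width=15, slack=0)
Line 5: ['grass', 'memory'] (min_width=12, slack=3)
Line 6: ['dolphin', 'memory'] (min_width=14, slack=1)
Line 7: ['elephant'] (min_width=8, slack=7)
Line 8: ['release', 'tree'] (min_width=12, slack=3)
Line 9: ['compound', 'tired'] (min_width=14, slack=1)
Total lines: 9

Answer: 9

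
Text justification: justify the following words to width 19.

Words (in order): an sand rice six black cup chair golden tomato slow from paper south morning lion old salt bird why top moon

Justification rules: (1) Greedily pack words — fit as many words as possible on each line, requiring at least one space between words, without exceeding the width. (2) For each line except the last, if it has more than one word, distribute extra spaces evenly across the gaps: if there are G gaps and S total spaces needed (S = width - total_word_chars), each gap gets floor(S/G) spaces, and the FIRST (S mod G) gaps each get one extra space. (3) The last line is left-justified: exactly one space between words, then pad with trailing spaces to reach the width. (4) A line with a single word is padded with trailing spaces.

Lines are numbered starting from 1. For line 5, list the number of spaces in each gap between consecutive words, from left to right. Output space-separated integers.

Answer: 3 2

Derivation:
Line 1: ['an', 'sand', 'rice', 'six'] (min_width=16, slack=3)
Line 2: ['black', 'cup', 'chair'] (min_width=15, slack=4)
Line 3: ['golden', 'tomato', 'slow'] (min_width=18, slack=1)
Line 4: ['from', 'paper', 'south'] (min_width=16, slack=3)
Line 5: ['morning', 'lion', 'old'] (min_width=16, slack=3)
Line 6: ['salt', 'bird', 'why', 'top'] (min_width=17, slack=2)
Line 7: ['moon'] (min_width=4, slack=15)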